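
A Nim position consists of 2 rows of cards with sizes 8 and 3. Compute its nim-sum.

Compute the nim-sum pairwise:
8 ^ 3 = 11

11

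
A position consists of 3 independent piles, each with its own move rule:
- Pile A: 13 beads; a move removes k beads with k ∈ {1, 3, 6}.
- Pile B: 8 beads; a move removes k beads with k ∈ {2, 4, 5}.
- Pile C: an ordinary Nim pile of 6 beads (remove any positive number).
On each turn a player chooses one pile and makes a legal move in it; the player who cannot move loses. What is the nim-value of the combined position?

Build the Grundy sequence for pile A with g(k) = mex{g(k−s) : s ∈ {1, 3, 6}, s ≤ k}:
g(0) = mex{} = 0
g(1) = mex{0} = 1
g(2) = mex{1} = 0
g(3) = mex{0} = 1
g(4) = mex{1} = 0
g(5) = mex{0} = 1
g(6) = mex{0,1} = 2
g(7) = mex{0,1,2} = 3
g(8) = mex{0,1,3} = 2
g(9) = mex{1,2} = 0
g(10) = mex{0,3} = 1
g(11) = mex{1,2} = 0
g(12) = mex{0,2} = 1
g(13) = mex{1,3} = 0
So g(13) = 0.
Grundy values for pile B (subtraction set {2, 4, 5}):
g(0) = mex{} = 0
g(1) = mex{} = 0
g(2) = mex{0} = 1
g(3) = mex{0} = 1
g(4) = mex{0,1} = 2
g(5) = mex{0,1} = 2
g(6) = mex{0,1,2} = 3
g(7) = mex{1,2} = 0
g(8) = mex{1,2,3} = 0
So g(8) = 0.
Pile C is a plain Nim pile of size 6, so its Grundy value is 6.
The value of a disjunctive sum is the nim-sum of the parts.
Combined value = 0 XOR 0 XOR 6 = 6.

6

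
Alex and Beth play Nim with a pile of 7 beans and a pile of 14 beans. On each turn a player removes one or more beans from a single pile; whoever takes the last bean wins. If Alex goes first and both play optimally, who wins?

Alex wins

Compute the nim-sum pairwise:
7 ^ 14 = 9
The nim-sum is 9 ≠ 0, so this is an N-position: the player to move can win; Alex has a winning move.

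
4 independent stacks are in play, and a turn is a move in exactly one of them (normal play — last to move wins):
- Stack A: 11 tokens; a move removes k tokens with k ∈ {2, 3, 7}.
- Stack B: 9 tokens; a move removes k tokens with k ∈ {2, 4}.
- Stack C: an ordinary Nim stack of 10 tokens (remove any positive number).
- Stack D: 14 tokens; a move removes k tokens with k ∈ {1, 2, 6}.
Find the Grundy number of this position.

11

For stack A, compute g(0), g(1), … with moves {2, 3, 7}:
g(0) = mex{} = 0
g(1) = mex{} = 0
g(2) = mex{0} = 1
g(3) = mex{0} = 1
g(4) = mex{0,1} = 2
g(5) = mex{1} = 0
g(6) = mex{1,2} = 0
g(7) = mex{0,2} = 1
g(8) = mex{0} = 1
g(9) = mex{0,1} = 2
g(10) = mex{1} = 0
g(11) = mex{1,2} = 0
So g(11) = 0.
For stack B, compute g(0), g(1), … with moves {2, 4}:
g(0) = mex{} = 0
g(1) = mex{} = 0
g(2) = mex{0} = 1
g(3) = mex{0} = 1
g(4) = mex{0,1} = 2
g(5) = mex{0,1} = 2
g(6) = mex{1,2} = 0
g(7) = mex{1,2} = 0
g(8) = mex{0,2} = 1
g(9) = mex{0,2} = 1
So g(9) = 1.
Stack C is a plain Nim stack of size 10, so its Grundy value is 10.
For stack D, compute g(0), g(1), … with moves {1, 2, 6}:
k:     0  1  2  3  4  5  6  7  8  9 10 11 12 13 14
g(k):  0  1  2  0  1  2  3  0  1  2  0  1  2  3  0
So g(14) = 0.
The value of a disjunctive sum is the nim-sum of the parts.
Combined value = 0 XOR 1 XOR 10 XOR 0 = 11.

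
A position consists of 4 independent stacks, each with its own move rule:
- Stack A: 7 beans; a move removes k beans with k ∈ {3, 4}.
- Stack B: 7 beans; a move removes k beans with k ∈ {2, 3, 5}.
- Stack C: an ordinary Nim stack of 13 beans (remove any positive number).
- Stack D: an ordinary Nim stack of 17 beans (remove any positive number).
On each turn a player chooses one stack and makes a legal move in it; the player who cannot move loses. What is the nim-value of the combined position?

Grundy values for stack A (subtraction set {3, 4}):
g(0) = mex{} = 0
g(1) = mex{} = 0
g(2) = mex{} = 0
g(3) = mex{0} = 1
g(4) = mex{0} = 1
g(5) = mex{0} = 1
g(6) = mex{0,1} = 2
g(7) = mex{1} = 0
So g(7) = 0.
Grundy values for stack B (subtraction set {2, 3, 5}):
g(0) = mex{} = 0
g(1) = mex{} = 0
g(2) = mex{0} = 1
g(3) = mex{0} = 1
g(4) = mex{0,1} = 2
g(5) = mex{0,1} = 2
g(6) = mex{0,1,2} = 3
g(7) = mex{1,2} = 0
So g(7) = 0.
Stack C is a plain Nim stack of size 13, so its Grundy value is 13.
Stack D is a plain Nim stack of size 17, so its Grundy value is 17.
The value of a disjunctive sum is the nim-sum of the parts.
Combined value = 0 XOR 0 XOR 13 XOR 17 = 28.

28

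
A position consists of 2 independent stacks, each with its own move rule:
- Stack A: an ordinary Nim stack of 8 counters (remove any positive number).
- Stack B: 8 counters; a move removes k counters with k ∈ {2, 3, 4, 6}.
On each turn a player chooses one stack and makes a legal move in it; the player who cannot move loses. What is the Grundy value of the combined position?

Stack A is a plain Nim stack of size 8, so its Grundy value is 8.
Build the Grundy sequence for stack B with g(k) = mex{g(k−s) : s ∈ {2, 3, 4, 6}, s ≤ k}:
g(0) = mex{} = 0
g(1) = mex{} = 0
g(2) = mex{0} = 1
g(3) = mex{0} = 1
g(4) = mex{0,1} = 2
g(5) = mex{0,1} = 2
g(6) = mex{0,1,2} = 3
g(7) = mex{0,1,2} = 3
g(8) = mex{1,2,3} = 0
So g(8) = 0.
The value of a disjunctive sum is the nim-sum of the parts.
Combined value = 8 ⊕ 0 = 8.

8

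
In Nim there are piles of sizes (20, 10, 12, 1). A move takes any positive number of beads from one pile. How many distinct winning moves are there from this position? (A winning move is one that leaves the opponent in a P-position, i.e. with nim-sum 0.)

1

Nim-sum: 20 ⊕ 10 ⊕ 12 ⊕ 1 = 19.
The overall nim-sum is X = 19. A pile of size p has a winning move iff p XOR X < p (reduce it to p XOR X).
  20: 20 XOR 19 = 7 < 20 — winning move (to 7).
  10: 10 XOR 19 = 25 ≥ 10 — no move.
  12: 12 XOR 19 = 31 ≥ 12 — no move.
  1: 1 XOR 19 = 18 ≥ 1 — no move.
That gives 1 winning move.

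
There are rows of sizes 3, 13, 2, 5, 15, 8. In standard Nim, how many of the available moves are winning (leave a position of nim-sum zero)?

3

Write each in binary and XOR column by column:
  0011  (3)
  1101  (13)
  0010  (2)
  0101  (5)
  1111  (15)
  1000  (8)
  ----
  1110  (14)
The overall nim-sum is X = 14. A row of size p has a winning move iff p XOR X < p (reduce it to p XOR X).
  3: 3 XOR 14 = 13 ≥ 3 — no move.
  13: 13 XOR 14 = 3 < 13 — winning move (to 3).
  2: 2 XOR 14 = 12 ≥ 2 — no move.
  5: 5 XOR 14 = 11 ≥ 5 — no move.
  15: 15 XOR 14 = 1 < 15 — winning move (to 1).
  8: 8 XOR 14 = 6 < 8 — winning move (to 6).
That gives 3 winning moves.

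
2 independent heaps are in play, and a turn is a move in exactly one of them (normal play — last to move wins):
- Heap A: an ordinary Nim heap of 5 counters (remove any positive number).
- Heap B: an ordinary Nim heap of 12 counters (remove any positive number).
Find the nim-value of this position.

9

Heap A is a plain Nim heap of size 5, so its Grundy value is 5.
Heap B is a plain Nim heap of size 12, so its Grundy value is 12.
By the Sprague-Grundy theorem, the Grundy value of a sum of independent games is the XOR of the component values.
Combined value = 5 ⊕ 12 = 9.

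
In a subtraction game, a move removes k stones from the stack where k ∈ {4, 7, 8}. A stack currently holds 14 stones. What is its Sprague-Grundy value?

0

Build the Grundy sequence with g(k) = mex{g(k−s) : s ∈ {4, 7, 8}, s ≤ k}:
k:     0  1  2  3  4  5  6  7  8  9 10 11 12 13 14
g(k):  0  0  0  0  1  1  1  1  2  2  2  2  0  0  0
So g(14) = 0.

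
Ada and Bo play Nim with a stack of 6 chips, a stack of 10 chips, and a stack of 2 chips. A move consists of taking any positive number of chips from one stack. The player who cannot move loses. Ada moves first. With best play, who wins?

Nim-sum: 6 ⊕ 10 ⊕ 2 = 14.
The nim-sum is 14 ≠ 0, so this is an N-position: the player to move can win; Ada has a winning move.

Ada wins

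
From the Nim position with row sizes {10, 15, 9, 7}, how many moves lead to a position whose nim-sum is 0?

Nim-sum: 10 XOR 15 XOR 9 XOR 7 = 11.
The overall nim-sum is X = 11. A row of size p has a winning move iff p XOR X < p (reduce it to p XOR X).
  10: 10 XOR 11 = 1 < 10 — winning move (to 1).
  15: 15 XOR 11 = 4 < 15 — winning move (to 4).
  9: 9 XOR 11 = 2 < 9 — winning move (to 2).
  7: 7 XOR 11 = 12 ≥ 7 — no move.
That gives 3 winning moves.

3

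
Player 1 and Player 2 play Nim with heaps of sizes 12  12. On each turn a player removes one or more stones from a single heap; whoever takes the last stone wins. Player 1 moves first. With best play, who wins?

Player 2 wins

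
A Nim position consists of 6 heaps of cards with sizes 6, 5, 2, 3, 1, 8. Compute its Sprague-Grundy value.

11

Bitwise XOR of the heap sizes:
  0110  (6)
  0101  (5)
  0010  (2)
  0011  (3)
  0001  (1)
  1000  (8)
  ----
  1011  (11)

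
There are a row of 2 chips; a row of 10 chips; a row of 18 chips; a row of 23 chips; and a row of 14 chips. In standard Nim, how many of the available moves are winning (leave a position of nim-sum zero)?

5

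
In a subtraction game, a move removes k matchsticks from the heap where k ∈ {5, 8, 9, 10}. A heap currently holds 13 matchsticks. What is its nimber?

Grundy values for subtraction set {5, 8, 9, 10}:
k:     0  1  2  3  4  5  6  7  8  9 10 11 12 13
g(k):  0  0  0  0  0  1  1  1  1  1  2  2  2  2
So g(13) = 2.

2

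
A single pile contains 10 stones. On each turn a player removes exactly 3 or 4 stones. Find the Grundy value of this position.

1

Build the Grundy sequence with g(k) = mex{g(k−s) : s ∈ {3, 4}, s ≤ k}:
g(0) = mex{} = 0
g(1) = mex{} = 0
g(2) = mex{} = 0
g(3) = mex{0} = 1
g(4) = mex{0} = 1
g(5) = mex{0} = 1
g(6) = mex{0,1} = 2
g(7) = mex{1} = 0
g(8) = mex{1} = 0
g(9) = mex{1,2} = 0
g(10) = mex{0,2} = 1
So g(10) = 1.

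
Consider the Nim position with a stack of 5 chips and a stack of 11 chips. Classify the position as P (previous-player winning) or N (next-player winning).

N-position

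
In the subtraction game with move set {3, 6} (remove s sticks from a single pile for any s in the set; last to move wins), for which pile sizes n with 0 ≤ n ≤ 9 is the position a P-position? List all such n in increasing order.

0, 1, 2, 9

Compute g(0), g(1), … for moves {3, 6}:
g(0) = mex{} = 0
g(1) = mex{} = 0
g(2) = mex{} = 0
g(3) = mex{0} = 1
g(4) = mex{0} = 1
g(5) = mex{0} = 1
g(6) = mex{0,1} = 2
g(7) = mex{0,1} = 2
g(8) = mex{0,1} = 2
g(9) = mex{1,2} = 0
The P-positions (g = 0) in 0..9 are 0, 1, 2, 9.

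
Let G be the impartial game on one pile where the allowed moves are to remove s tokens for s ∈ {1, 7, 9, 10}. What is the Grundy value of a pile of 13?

3

Grundy values for subtraction set {1, 7, 9, 10}:
k:     0  1  2  3  4  5  6  7  8  9 10 11 12 13
g(k):  0  1  0  1  0  1  0  1  0  1  2  3  2  3
So g(13) = 3.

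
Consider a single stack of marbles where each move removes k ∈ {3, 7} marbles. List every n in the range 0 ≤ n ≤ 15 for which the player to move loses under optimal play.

Compute g(0), g(1), … for moves {3, 7}:
k:     0  1  2  3  4  5  6  7  8  9 10 11 12 13 14 15
g(k):  0  0  0  1  1  1  0  2  2  1  0  0  0  1  1  1
The P-positions (g = 0) in 0..15 are 0, 1, 2, 6, 10, 11, 12.

0, 1, 2, 6, 10, 11, 12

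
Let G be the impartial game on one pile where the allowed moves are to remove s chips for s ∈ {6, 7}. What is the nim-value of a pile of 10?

1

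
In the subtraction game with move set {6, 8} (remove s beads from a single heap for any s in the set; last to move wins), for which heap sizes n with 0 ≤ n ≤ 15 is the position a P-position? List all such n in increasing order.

0, 1, 2, 3, 4, 5, 14, 15

Build the Grundy sequence with g(k) = mex{g(k−s) : s ∈ {6, 8}, s ≤ k}:
k:     0  1  2  3  4  5  6  7  8  9 10 11 12 13 14 15
g(k):  0  0  0  0  0  0  1  1  1  1  1  1  2  2  0  0
The P-positions (g = 0) in 0..15 are 0, 1, 2, 3, 4, 5, 14, 15.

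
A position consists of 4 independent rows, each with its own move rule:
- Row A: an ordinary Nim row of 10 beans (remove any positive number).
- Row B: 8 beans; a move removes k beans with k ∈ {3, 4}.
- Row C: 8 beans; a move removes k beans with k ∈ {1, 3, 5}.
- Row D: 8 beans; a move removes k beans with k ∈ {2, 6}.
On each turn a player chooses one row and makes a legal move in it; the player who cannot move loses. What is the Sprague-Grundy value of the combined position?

10

Row A is a plain Nim row of size 10, so its Grundy value is 10.
Grundy values for row B (subtraction set {3, 4}):
k:     0  1  2  3  4  5  6  7  8
g(k):  0  0  0  1  1  1  2  0  0
So g(8) = 0.
For row C, compute g(0), g(1), … with moves {1, 3, 5}:
g(0) = mex{} = 0
g(1) = mex{0} = 1
g(2) = mex{1} = 0
g(3) = mex{0} = 1
g(4) = mex{1} = 0
g(5) = mex{0} = 1
g(6) = mex{1} = 0
g(7) = mex{0} = 1
g(8) = mex{1} = 0
So g(8) = 0.
For row D, compute g(0), g(1), … with moves {2, 6}:
k:     0  1  2  3  4  5  6  7  8
g(k):  0  0  1  1  0  0  1  1  0
So g(8) = 0.
By the Sprague-Grundy theorem, the Grundy value of a sum of independent games is the XOR of the component values.
Combined value = 10 XOR 0 XOR 0 XOR 0 = 10.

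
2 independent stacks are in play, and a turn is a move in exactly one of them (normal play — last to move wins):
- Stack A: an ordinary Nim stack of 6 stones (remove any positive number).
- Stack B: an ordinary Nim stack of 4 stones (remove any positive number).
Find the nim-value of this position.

Stack A is a plain Nim stack of size 6, so its Grundy value is 6.
Stack B is a plain Nim stack of size 4, so its Grundy value is 4.
By the Sprague-Grundy theorem, the Grundy value of a sum of independent games is the XOR of the component values.
Combined value = 6 XOR 4 = 2.

2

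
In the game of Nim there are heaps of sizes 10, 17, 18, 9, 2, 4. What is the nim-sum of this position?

6

In binary:
  01010  (10)
  10001  (17)
  10010  (18)
  01001  (9)
  00010  (2)
  00100  (4)
  -----
  00110  (6)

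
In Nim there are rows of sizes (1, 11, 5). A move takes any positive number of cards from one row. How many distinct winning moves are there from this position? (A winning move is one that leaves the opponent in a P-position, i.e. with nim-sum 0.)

1

Nim-sum: 1 ⊕ 11 ⊕ 5 = 15.
The overall nim-sum is X = 15. A row of size p has a winning move iff p XOR X < p (reduce it to p XOR X).
  1: 1 XOR 15 = 14 ≥ 1 — no move.
  11: 11 XOR 15 = 4 < 11 — winning move (to 4).
  5: 5 XOR 15 = 10 ≥ 5 — no move.
That gives 1 winning move.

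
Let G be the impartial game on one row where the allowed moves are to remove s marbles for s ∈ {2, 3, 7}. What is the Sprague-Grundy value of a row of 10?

Build the Grundy sequence with g(k) = mex{g(k−s) : s ∈ {2, 3, 7}, s ≤ k}:
g(0) = mex{} = 0
g(1) = mex{} = 0
g(2) = mex{0} = 1
g(3) = mex{0} = 1
g(4) = mex{0,1} = 2
g(5) = mex{1} = 0
g(6) = mex{1,2} = 0
g(7) = mex{0,2} = 1
g(8) = mex{0} = 1
g(9) = mex{0,1} = 2
g(10) = mex{1} = 0
So g(10) = 0.

0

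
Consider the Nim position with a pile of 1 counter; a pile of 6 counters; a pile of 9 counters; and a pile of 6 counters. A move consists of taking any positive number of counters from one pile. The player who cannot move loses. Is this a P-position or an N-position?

N-position

Bitwise XOR of the heap sizes:
  0001  (1)
  0110  (6)
  1001  (9)
  0110  (6)
  ----
  1000  (8)
The nim-sum is 8 ≠ 0, so this is an N-position: the player to move can win.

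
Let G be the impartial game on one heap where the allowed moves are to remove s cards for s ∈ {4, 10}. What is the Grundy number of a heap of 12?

1

Grundy values for subtraction set {4, 10}:
g(0) = mex{} = 0
g(1) = mex{} = 0
g(2) = mex{} = 0
g(3) = mex{} = 0
g(4) = mex{0} = 1
g(5) = mex{0} = 1
g(6) = mex{0} = 1
g(7) = mex{0} = 1
g(8) = mex{1} = 0
g(9) = mex{1} = 0
g(10) = mex{0,1} = 2
g(11) = mex{0,1} = 2
g(12) = mex{0} = 1
So g(12) = 1.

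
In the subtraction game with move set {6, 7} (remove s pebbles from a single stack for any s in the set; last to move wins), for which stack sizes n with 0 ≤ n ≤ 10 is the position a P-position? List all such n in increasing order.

0, 1, 2, 3, 4, 5

Compute g(0), g(1), … for moves {6, 7}:
g(0) = mex{} = 0
g(1) = mex{} = 0
g(2) = mex{} = 0
g(3) = mex{} = 0
g(4) = mex{} = 0
g(5) = mex{} = 0
g(6) = mex{0} = 1
g(7) = mex{0} = 1
g(8) = mex{0} = 1
g(9) = mex{0} = 1
g(10) = mex{0} = 1
The P-positions (g = 0) in 0..10 are 0, 1, 2, 3, 4, 5.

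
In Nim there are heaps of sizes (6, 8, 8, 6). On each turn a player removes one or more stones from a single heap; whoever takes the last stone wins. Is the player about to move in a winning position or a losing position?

Losing position

Compute the nim-sum pairwise:
6 XOR 8 = 14
14 XOR 8 = 6
6 XOR 6 = 0
The nim-sum is 0, so this is a P-position: the player to move is in a losing position under optimal play.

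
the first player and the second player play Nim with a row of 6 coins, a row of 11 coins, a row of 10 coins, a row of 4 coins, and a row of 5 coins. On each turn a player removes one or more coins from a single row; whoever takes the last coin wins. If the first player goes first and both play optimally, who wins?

the first player wins

Nim-sum: 6 ^ 11 ^ 10 ^ 4 ^ 5 = 6.
The nim-sum is 6 ≠ 0, so this is an N-position: the player to move can win; the first player has a winning move.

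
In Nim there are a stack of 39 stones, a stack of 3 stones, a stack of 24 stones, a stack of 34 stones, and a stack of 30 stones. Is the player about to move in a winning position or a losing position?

Compute the nim-sum pairwise:
39 XOR 3 = 36
36 XOR 24 = 60
60 XOR 34 = 30
30 XOR 30 = 0
The nim-sum is 0, so this is a P-position: the player to move is in a losing position under optimal play.

Losing position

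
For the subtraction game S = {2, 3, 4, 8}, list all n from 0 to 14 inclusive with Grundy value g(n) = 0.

0, 1, 6, 7, 12, 13

Build the Grundy sequence with g(k) = mex{g(k−s) : s ∈ {2, 3, 4, 8}, s ≤ k}:
g(0) = mex{} = 0
g(1) = mex{} = 0
g(2) = mex{0} = 1
g(3) = mex{0} = 1
g(4) = mex{0,1} = 2
g(5) = mex{0,1} = 2
g(6) = mex{1,2} = 0
g(7) = mex{1,2} = 0
g(8) = mex{0,2} = 1
g(9) = mex{0,2} = 1
g(10) = mex{0,1} = 2
g(11) = mex{0,1} = 2
g(12) = mex{1,2} = 0
g(13) = mex{1,2} = 0
g(14) = mex{0,2} = 1
The P-positions (g = 0) in 0..14 are 0, 1, 6, 7, 12, 13.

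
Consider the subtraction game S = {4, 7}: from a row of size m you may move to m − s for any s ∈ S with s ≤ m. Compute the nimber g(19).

2

Grundy values for subtraction set {4, 7}:
k:     0  1  2  3  4  5  6  7  8  9 10 11 12 13 14 15 16 17 18 19
g(k):  0  0  0  0  1  1  1  1  2  2  2  0  0  0  0  1  1  1  1  2
So g(19) = 2.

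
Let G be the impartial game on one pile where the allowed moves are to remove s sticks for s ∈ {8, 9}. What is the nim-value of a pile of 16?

2

Build the Grundy sequence with g(k) = mex{g(k−s) : s ∈ {8, 9}, s ≤ k}:
k:     0  1  2  3  4  5  6  7  8  9 10 11 12 13 14 15 16
g(k):  0  0  0  0  0  0  0  0  1  1  1  1  1  1  1  1  2
So g(16) = 2.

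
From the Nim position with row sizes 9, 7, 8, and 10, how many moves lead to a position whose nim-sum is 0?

3

Bitwise XOR of the heap sizes:
  1001  (9)
  0111  (7)
  1000  (8)
  1010  (10)
  ----
  1100  (12)
The overall nim-sum is X = 12. A row of size p has a winning move iff p XOR X < p (reduce it to p XOR X).
  9: 9 XOR 12 = 5 < 9 — winning move (to 5).
  7: 7 XOR 12 = 11 ≥ 7 — no move.
  8: 8 XOR 12 = 4 < 8 — winning move (to 4).
  10: 10 XOR 12 = 6 < 10 — winning move (to 6).
That gives 3 winning moves.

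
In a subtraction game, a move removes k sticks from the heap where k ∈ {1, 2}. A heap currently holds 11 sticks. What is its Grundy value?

2

Compute g(0), g(1), … for moves {1, 2}:
g(0) = mex{} = 0
g(1) = mex{0} = 1
g(2) = mex{0,1} = 2
g(3) = mex{1,2} = 0
g(4) = mex{0,2} = 1
g(5) = mex{0,1} = 2
g(6) = mex{1,2} = 0
g(7) = mex{0,2} = 1
g(8) = mex{0,1} = 2
g(9) = mex{1,2} = 0
g(10) = mex{0,2} = 1
g(11) = mex{0,1} = 2
So g(11) = 2.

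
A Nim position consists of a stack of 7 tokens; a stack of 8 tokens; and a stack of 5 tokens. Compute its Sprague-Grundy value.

10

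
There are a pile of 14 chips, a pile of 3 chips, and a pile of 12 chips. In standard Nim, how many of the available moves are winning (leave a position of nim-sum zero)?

1

Write each in binary and XOR column by column:
  1110  (14)
  0011  (3)
  1100  (12)
  ----
  0001  (1)
The overall nim-sum is X = 1. A pile of size p has a winning move iff p XOR X < p (reduce it to p XOR X).
  14: 14 XOR 1 = 15 ≥ 14 — no move.
  3: 3 XOR 1 = 2 < 3 — winning move (to 2).
  12: 12 XOR 1 = 13 ≥ 12 — no move.
That gives 1 winning move.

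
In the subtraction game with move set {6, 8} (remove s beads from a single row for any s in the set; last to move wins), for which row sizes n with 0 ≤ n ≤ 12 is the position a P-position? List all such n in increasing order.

0, 1, 2, 3, 4, 5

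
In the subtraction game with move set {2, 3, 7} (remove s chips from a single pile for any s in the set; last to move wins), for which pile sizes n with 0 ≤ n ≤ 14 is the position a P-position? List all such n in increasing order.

0, 1, 5, 6, 10, 11

Compute g(0), g(1), … for moves {2, 3, 7}:
g(0) = mex{} = 0
g(1) = mex{} = 0
g(2) = mex{0} = 1
g(3) = mex{0} = 1
g(4) = mex{0,1} = 2
g(5) = mex{1} = 0
g(6) = mex{1,2} = 0
g(7) = mex{0,2} = 1
g(8) = mex{0} = 1
g(9) = mex{0,1} = 2
g(10) = mex{1} = 0
g(11) = mex{1,2} = 0
g(12) = mex{0,2} = 1
g(13) = mex{0} = 1
g(14) = mex{0,1} = 2
The P-positions (g = 0) in 0..14 are 0, 1, 5, 6, 10, 11.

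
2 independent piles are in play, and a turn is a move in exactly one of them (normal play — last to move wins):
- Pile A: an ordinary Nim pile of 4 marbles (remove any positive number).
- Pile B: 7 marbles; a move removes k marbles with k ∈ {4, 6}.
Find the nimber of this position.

Pile A is a plain Nim pile of size 4, so its Grundy value is 4.
For pile B, compute g(0), g(1), … with moves {4, 6}:
k:     0  1  2  3  4  5  6  7
g(k):  0  0  0  0  1  1  1  1
So g(7) = 1.
By the Sprague-Grundy theorem, the Grundy value of a sum of independent games is the XOR of the component values.
Combined value = 4 ⊕ 1 = 5.

5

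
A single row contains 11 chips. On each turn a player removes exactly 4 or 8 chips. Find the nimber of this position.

2

Grundy values for subtraction set {4, 8}:
g(0) = mex{} = 0
g(1) = mex{} = 0
g(2) = mex{} = 0
g(3) = mex{} = 0
g(4) = mex{0} = 1
g(5) = mex{0} = 1
g(6) = mex{0} = 1
g(7) = mex{0} = 1
g(8) = mex{0,1} = 2
g(9) = mex{0,1} = 2
g(10) = mex{0,1} = 2
g(11) = mex{0,1} = 2
So g(11) = 2.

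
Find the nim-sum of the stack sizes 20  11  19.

12

Nim-sum: 20 XOR 11 XOR 19 = 12.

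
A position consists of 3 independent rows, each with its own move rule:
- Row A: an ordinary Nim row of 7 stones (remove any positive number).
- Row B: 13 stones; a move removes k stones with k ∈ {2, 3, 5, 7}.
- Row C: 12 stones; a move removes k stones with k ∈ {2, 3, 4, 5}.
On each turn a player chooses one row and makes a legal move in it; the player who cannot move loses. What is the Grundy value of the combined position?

7

Row A is a plain Nim row of size 7, so its Grundy value is 7.
For row B, compute g(0), g(1), … with moves {2, 3, 5, 7}:
g(0) = mex{} = 0
g(1) = mex{} = 0
g(2) = mex{0} = 1
g(3) = mex{0} = 1
g(4) = mex{0,1} = 2
g(5) = mex{0,1} = 2
g(6) = mex{0,1,2} = 3
g(7) = mex{0,1,2} = 3
g(8) = mex{0,1,2,3} = 4
g(9) = mex{1,2,3} = 0
g(10) = mex{1,2,3,4} = 0
g(11) = mex{0,2,3,4} = 1
g(12) = mex{0,2,3} = 1
g(13) = mex{0,1,3,4} = 2
So g(13) = 2.
Build the Grundy sequence for row C with g(k) = mex{g(k−s) : s ∈ {2, 3, 4, 5}, s ≤ k}:
g(0) = mex{} = 0
g(1) = mex{} = 0
g(2) = mex{0} = 1
g(3) = mex{0} = 1
g(4) = mex{0,1} = 2
g(5) = mex{0,1} = 2
g(6) = mex{0,1,2} = 3
g(7) = mex{1,2} = 0
g(8) = mex{1,2,3} = 0
g(9) = mex{0,2,3} = 1
g(10) = mex{0,2,3} = 1
g(11) = mex{0,1,3} = 2
g(12) = mex{0,1} = 2
So g(12) = 2.
The value of a disjunctive sum is the nim-sum of the parts.
Combined value = 7 ⊕ 2 ⊕ 2 = 7.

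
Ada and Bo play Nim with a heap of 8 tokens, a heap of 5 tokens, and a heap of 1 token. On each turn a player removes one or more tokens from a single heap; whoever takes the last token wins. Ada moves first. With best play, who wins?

Nim-sum: 8 ^ 5 ^ 1 = 12.
The nim-sum is 12 ≠ 0, so this is an N-position: the player to move can win; Ada has a winning move.

Ada wins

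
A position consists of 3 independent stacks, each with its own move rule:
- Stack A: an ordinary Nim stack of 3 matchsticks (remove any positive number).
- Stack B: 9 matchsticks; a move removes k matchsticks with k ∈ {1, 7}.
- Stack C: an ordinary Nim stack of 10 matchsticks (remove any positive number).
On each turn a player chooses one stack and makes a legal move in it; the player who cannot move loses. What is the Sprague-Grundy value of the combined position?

8

Stack A is a plain Nim stack of size 3, so its Grundy value is 3.
Grundy values for stack B (subtraction set {1, 7}):
k:     0  1  2  3  4  5  6  7  8  9
g(k):  0  1  0  1  0  1  0  1  0  1
So g(9) = 1.
Stack C is a plain Nim stack of size 10, so its Grundy value is 10.
The value of a disjunctive sum is the nim-sum of the parts.
Combined value = 3 ⊕ 1 ⊕ 10 = 8.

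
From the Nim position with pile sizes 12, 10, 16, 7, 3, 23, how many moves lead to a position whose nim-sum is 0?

Compute the nim-sum pairwise:
12 ^ 10 = 6
6 ^ 16 = 22
22 ^ 7 = 17
17 ^ 3 = 18
18 ^ 23 = 5
The overall nim-sum is X = 5. A pile of size p has a winning move iff p XOR X < p (reduce it to p XOR X).
  12: 12 XOR 5 = 9 < 12 — winning move (to 9).
  10: 10 XOR 5 = 15 ≥ 10 — no move.
  16: 16 XOR 5 = 21 ≥ 16 — no move.
  7: 7 XOR 5 = 2 < 7 — winning move (to 2).
  3: 3 XOR 5 = 6 ≥ 3 — no move.
  23: 23 XOR 5 = 18 < 23 — winning move (to 18).
That gives 3 winning moves.

3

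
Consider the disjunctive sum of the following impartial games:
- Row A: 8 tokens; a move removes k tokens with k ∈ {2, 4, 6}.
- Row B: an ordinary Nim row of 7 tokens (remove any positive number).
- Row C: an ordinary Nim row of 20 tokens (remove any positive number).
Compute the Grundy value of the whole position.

Grundy values for row A (subtraction set {2, 4, 6}):
g(0) = mex{} = 0
g(1) = mex{} = 0
g(2) = mex{0} = 1
g(3) = mex{0} = 1
g(4) = mex{0,1} = 2
g(5) = mex{0,1} = 2
g(6) = mex{0,1,2} = 3
g(7) = mex{0,1,2} = 3
g(8) = mex{1,2,3} = 0
So g(8) = 0.
Row B is a plain Nim row of size 7, so its Grundy value is 7.
Row C is a plain Nim row of size 20, so its Grundy value is 20.
The value of a disjunctive sum is the nim-sum of the parts.
Combined value = 0 ⊕ 7 ⊕ 20 = 19.

19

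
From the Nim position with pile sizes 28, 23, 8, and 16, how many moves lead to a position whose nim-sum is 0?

3

Compute the nim-sum pairwise:
28 ^ 23 = 11
11 ^ 8 = 3
3 ^ 16 = 19
The overall nim-sum is X = 19. A pile of size p has a winning move iff p XOR X < p (reduce it to p XOR X).
  28: 28 XOR 19 = 15 < 28 — winning move (to 15).
  23: 23 XOR 19 = 4 < 23 — winning move (to 4).
  8: 8 XOR 19 = 27 ≥ 8 — no move.
  16: 16 XOR 19 = 3 < 16 — winning move (to 3).
That gives 3 winning moves.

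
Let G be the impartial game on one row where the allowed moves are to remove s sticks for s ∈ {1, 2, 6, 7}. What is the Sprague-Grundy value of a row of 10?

Compute g(0), g(1), … for moves {1, 2, 6, 7}:
g(0) = mex{} = 0
g(1) = mex{0} = 1
g(2) = mex{0,1} = 2
g(3) = mex{1,2} = 0
g(4) = mex{0,2} = 1
g(5) = mex{0,1} = 2
g(6) = mex{0,1,2} = 3
g(7) = mex{0,1,2,3} = 4
g(8) = mex{1,2,3,4} = 0
g(9) = mex{0,2,4} = 1
g(10) = mex{0,1} = 2
So g(10) = 2.

2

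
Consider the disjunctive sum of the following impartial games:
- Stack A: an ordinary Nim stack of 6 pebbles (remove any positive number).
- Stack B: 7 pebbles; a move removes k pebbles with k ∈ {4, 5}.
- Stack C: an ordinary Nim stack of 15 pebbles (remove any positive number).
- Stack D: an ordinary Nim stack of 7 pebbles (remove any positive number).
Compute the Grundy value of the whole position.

Stack A is a plain Nim stack of size 6, so its Grundy value is 6.
Build the Grundy sequence for stack B with g(k) = mex{g(k−s) : s ∈ {4, 5}, s ≤ k}:
g(0) = mex{} = 0
g(1) = mex{} = 0
g(2) = mex{} = 0
g(3) = mex{} = 0
g(4) = mex{0} = 1
g(5) = mex{0} = 1
g(6) = mex{0} = 1
g(7) = mex{0} = 1
So g(7) = 1.
Stack C is a plain Nim stack of size 15, so its Grundy value is 15.
Stack D is a plain Nim stack of size 7, so its Grundy value is 7.
The value of a disjunctive sum is the nim-sum of the parts.
Combined value = 6 XOR 1 XOR 15 XOR 7 = 15.

15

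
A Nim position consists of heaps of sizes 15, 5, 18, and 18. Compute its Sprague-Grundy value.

10

Nim-sum: 15 XOR 5 XOR 18 XOR 18 = 10.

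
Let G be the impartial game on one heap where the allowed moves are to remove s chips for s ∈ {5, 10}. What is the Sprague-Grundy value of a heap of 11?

2

Compute g(0), g(1), … for moves {5, 10}:
k:     0  1  2  3  4  5  6  7  8  9 10 11
g(k):  0  0  0  0  0  1  1  1  1  1  2  2
So g(11) = 2.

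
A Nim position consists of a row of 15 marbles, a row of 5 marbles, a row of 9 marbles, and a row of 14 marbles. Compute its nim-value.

13

Bitwise XOR of the heap sizes:
  1111  (15)
  0101  (5)
  1001  (9)
  1110  (14)
  ----
  1101  (13)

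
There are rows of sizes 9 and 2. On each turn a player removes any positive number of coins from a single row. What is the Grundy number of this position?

11

Write each in binary and XOR column by column:
  1001  (9)
  0010  (2)
  ----
  1011  (11)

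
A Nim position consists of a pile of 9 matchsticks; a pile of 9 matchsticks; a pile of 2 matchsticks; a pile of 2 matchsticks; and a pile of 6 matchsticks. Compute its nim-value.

Write each in binary and XOR column by column:
  1001  (9)
  1001  (9)
  0010  (2)
  0010  (2)
  0110  (6)
  ----
  0110  (6)

6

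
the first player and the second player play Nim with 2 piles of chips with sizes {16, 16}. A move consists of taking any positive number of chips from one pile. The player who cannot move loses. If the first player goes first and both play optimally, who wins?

the second player wins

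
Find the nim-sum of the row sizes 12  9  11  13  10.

9

Nim-sum: 12 XOR 9 XOR 11 XOR 13 XOR 10 = 9.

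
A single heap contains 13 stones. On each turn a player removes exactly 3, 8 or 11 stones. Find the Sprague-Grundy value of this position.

Compute g(0), g(1), … for moves {3, 8, 11}:
g(0) = mex{} = 0
g(1) = mex{} = 0
g(2) = mex{} = 0
g(3) = mex{0} = 1
g(4) = mex{0} = 1
g(5) = mex{0} = 1
g(6) = mex{1} = 0
g(7) = mex{1} = 0
g(8) = mex{0,1} = 2
g(9) = mex{0} = 1
g(10) = mex{0} = 1
g(11) = mex{0,1,2} = 3
g(12) = mex{0,1} = 2
g(13) = mex{0,1} = 2
So g(13) = 2.

2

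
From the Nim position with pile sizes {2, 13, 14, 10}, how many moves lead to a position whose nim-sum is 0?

3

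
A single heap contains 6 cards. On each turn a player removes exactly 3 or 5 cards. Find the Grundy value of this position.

2

Compute g(0), g(1), … for moves {3, 5}:
k:     0  1  2  3  4  5  6
g(k):  0  0  0  1  1  1  2
So g(6) = 2.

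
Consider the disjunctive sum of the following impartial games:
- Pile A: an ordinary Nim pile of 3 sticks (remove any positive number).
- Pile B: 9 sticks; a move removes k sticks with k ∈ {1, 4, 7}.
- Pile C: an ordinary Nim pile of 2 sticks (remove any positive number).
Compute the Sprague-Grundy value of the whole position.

Pile A is a plain Nim pile of size 3, so its Grundy value is 3.
For pile B, compute g(0), g(1), … with moves {1, 4, 7}:
g(0) = mex{} = 0
g(1) = mex{0} = 1
g(2) = mex{1} = 0
g(3) = mex{0} = 1
g(4) = mex{0,1} = 2
g(5) = mex{1,2} = 0
g(6) = mex{0} = 1
g(7) = mex{0,1} = 2
g(8) = mex{1,2} = 0
g(9) = mex{0} = 1
So g(9) = 1.
Pile C is a plain Nim pile of size 2, so its Grundy value is 2.
By the Sprague-Grundy theorem, the Grundy value of a sum of independent games is the XOR of the component values.
Combined value = 3 ⊕ 1 ⊕ 2 = 0.

0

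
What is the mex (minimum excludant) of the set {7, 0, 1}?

2

The values 0, 1 are all present; 2 is the first non-negative integer missing from the set.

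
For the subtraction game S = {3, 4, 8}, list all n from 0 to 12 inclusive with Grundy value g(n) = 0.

0, 1, 2, 7, 12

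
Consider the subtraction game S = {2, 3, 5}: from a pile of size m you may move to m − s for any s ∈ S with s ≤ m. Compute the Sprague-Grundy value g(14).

Build the Grundy sequence with g(k) = mex{g(k−s) : s ∈ {2, 3, 5}, s ≤ k}:
g(0) = mex{} = 0
g(1) = mex{} = 0
g(2) = mex{0} = 1
g(3) = mex{0} = 1
g(4) = mex{0,1} = 2
g(5) = mex{0,1} = 2
g(6) = mex{0,1,2} = 3
g(7) = mex{1,2} = 0
g(8) = mex{1,2,3} = 0
g(9) = mex{0,2,3} = 1
g(10) = mex{0,2} = 1
g(11) = mex{0,1,3} = 2
g(12) = mex{0,1} = 2
g(13) = mex{0,1,2} = 3
g(14) = mex{1,2} = 0
So g(14) = 0.

0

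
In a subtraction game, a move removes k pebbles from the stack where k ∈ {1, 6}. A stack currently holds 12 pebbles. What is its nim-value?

Build the Grundy sequence with g(k) = mex{g(k−s) : s ∈ {1, 6}, s ≤ k}:
k:     0  1  2  3  4  5  6  7  8  9 10 11 12
g(k):  0  1  0  1  0  1  2  0  1  0  1  0  1
So g(12) = 1.

1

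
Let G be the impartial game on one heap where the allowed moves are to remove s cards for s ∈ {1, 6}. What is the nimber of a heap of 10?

1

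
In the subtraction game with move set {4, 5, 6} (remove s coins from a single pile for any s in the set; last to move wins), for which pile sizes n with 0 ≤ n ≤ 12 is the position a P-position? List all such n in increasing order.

Build the Grundy sequence with g(k) = mex{g(k−s) : s ∈ {4, 5, 6}, s ≤ k}:
g(0) = mex{} = 0
g(1) = mex{} = 0
g(2) = mex{} = 0
g(3) = mex{} = 0
g(4) = mex{0} = 1
g(5) = mex{0} = 1
g(6) = mex{0} = 1
g(7) = mex{0} = 1
g(8) = mex{0,1} = 2
g(9) = mex{0,1} = 2
g(10) = mex{1} = 0
g(11) = mex{1} = 0
g(12) = mex{1,2} = 0
The P-positions (g = 0) in 0..12 are 0, 1, 2, 3, 10, 11, 12.

0, 1, 2, 3, 10, 11, 12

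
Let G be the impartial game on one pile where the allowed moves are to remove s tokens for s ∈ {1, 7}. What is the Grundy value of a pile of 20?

Compute g(0), g(1), … for moves {1, 7}:
k:     0  1  2  3  4  5  6  7  8  9 10 11 12 13 14 15 16 17 18 19 20
g(k):  0  1  0  1  0  1  0  1  0  1  0  1  0  1  0  1  0  1  0  1  0
So g(20) = 0.

0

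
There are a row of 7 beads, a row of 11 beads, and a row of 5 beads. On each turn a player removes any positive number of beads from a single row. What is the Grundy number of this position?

Compute the nim-sum pairwise:
7 ^ 11 = 12
12 ^ 5 = 9

9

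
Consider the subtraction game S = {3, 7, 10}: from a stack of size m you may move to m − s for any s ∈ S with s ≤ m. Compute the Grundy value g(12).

2

Build the Grundy sequence with g(k) = mex{g(k−s) : s ∈ {3, 7, 10}, s ≤ k}:
k:     0  1  2  3  4  5  6  7  8  9 10 11 12
g(k):  0  0  0  1  1  1  0  2  2  1  3  3  2
So g(12) = 2.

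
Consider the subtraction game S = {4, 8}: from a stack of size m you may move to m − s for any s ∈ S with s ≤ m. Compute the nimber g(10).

2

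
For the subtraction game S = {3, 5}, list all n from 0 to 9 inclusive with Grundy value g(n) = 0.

Build the Grundy sequence with g(k) = mex{g(k−s) : s ∈ {3, 5}, s ≤ k}:
g(0) = mex{} = 0
g(1) = mex{} = 0
g(2) = mex{} = 0
g(3) = mex{0} = 1
g(4) = mex{0} = 1
g(5) = mex{0} = 1
g(6) = mex{0,1} = 2
g(7) = mex{0,1} = 2
g(8) = mex{1} = 0
g(9) = mex{1,2} = 0
The P-positions (g = 0) in 0..9 are 0, 1, 2, 8, 9.

0, 1, 2, 8, 9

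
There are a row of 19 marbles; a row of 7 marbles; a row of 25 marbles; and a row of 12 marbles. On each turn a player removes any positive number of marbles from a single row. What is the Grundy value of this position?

1

Compute the nim-sum pairwise:
19 XOR 7 = 20
20 XOR 25 = 13
13 XOR 12 = 1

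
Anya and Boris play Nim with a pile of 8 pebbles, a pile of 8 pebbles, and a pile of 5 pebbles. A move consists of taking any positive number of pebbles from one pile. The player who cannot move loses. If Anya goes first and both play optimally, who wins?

Write each in binary and XOR column by column:
  1000  (8)
  1000  (8)
  0101  (5)
  ----
  0101  (5)
The nim-sum is 5 ≠ 0, so this is an N-position: the player to move can win; Anya has a winning move.

Anya wins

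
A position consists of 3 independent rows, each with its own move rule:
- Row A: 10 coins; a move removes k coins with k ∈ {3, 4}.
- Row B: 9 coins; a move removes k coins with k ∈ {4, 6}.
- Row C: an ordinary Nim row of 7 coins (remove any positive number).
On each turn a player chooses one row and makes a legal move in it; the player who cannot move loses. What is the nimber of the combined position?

Grundy values for row A (subtraction set {3, 4}):
g(0) = mex{} = 0
g(1) = mex{} = 0
g(2) = mex{} = 0
g(3) = mex{0} = 1
g(4) = mex{0} = 1
g(5) = mex{0} = 1
g(6) = mex{0,1} = 2
g(7) = mex{1} = 0
g(8) = mex{1} = 0
g(9) = mex{1,2} = 0
g(10) = mex{0,2} = 1
So g(10) = 1.
For row B, compute g(0), g(1), … with moves {4, 6}:
k:     0  1  2  3  4  5  6  7  8  9
g(k):  0  0  0  0  1  1  1  1  2  2
So g(9) = 2.
Row C is a plain Nim row of size 7, so its Grundy value is 7.
The value of a disjunctive sum is the nim-sum of the parts.
Combined value = 1 ⊕ 2 ⊕ 7 = 4.

4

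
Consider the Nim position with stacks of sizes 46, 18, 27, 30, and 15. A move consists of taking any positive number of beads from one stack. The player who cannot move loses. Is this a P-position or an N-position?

N-position

Compute the nim-sum pairwise:
46 ⊕ 18 = 60
60 ⊕ 27 = 39
39 ⊕ 30 = 57
57 ⊕ 15 = 54
The nim-sum is 54 ≠ 0, so this is an N-position: the player to move can win.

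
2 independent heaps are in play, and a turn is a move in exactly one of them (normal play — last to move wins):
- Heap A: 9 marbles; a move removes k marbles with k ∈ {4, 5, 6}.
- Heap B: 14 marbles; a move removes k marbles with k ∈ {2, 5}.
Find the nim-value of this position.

2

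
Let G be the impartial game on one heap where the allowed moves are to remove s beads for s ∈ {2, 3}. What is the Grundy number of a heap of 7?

1

Build the Grundy sequence with g(k) = mex{g(k−s) : s ∈ {2, 3}, s ≤ k}:
g(0) = mex{} = 0
g(1) = mex{} = 0
g(2) = mex{0} = 1
g(3) = mex{0} = 1
g(4) = mex{0,1} = 2
g(5) = mex{1} = 0
g(6) = mex{1,2} = 0
g(7) = mex{0,2} = 1
So g(7) = 1.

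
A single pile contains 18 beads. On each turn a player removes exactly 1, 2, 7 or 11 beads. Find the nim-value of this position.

Grundy values for subtraction set {1, 2, 7, 11}:
k:     0  1  2  3  4  5  6  7  8  9 10 11 12 13 14 15 16 17 18
g(k):  0  1  2  0  1  2  0  1  2  0  1  2  0  1  2  0  1  2  0
So g(18) = 0.

0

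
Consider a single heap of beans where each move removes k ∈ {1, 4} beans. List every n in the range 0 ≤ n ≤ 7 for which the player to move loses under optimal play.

Grundy values for subtraction set {1, 4}:
g(0) = mex{} = 0
g(1) = mex{0} = 1
g(2) = mex{1} = 0
g(3) = mex{0} = 1
g(4) = mex{0,1} = 2
g(5) = mex{1,2} = 0
g(6) = mex{0} = 1
g(7) = mex{1} = 0
The P-positions (g = 0) in 0..7 are 0, 2, 5, 7.

0, 2, 5, 7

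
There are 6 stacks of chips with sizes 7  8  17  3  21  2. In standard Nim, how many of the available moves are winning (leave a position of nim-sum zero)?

1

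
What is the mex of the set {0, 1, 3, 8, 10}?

The values 0, 1 are all present; 2 is the first non-negative integer missing from the set.

2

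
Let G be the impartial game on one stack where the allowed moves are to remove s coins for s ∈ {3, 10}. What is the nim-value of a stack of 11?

Grundy values for subtraction set {3, 10}:
g(0) = mex{} = 0
g(1) = mex{} = 0
g(2) = mex{} = 0
g(3) = mex{0} = 1
g(4) = mex{0} = 1
g(5) = mex{0} = 1
g(6) = mex{1} = 0
g(7) = mex{1} = 0
g(8) = mex{1} = 0
g(9) = mex{0} = 1
g(10) = mex{0} = 1
g(11) = mex{0} = 1
So g(11) = 1.

1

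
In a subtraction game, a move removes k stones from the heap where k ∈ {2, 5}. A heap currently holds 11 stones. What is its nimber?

0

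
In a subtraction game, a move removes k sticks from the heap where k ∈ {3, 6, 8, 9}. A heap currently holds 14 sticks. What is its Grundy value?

Grundy values for subtraction set {3, 6, 8, 9}:
g(0) = mex{} = 0
g(1) = mex{} = 0
g(2) = mex{} = 0
g(3) = mex{0} = 1
g(4) = mex{0} = 1
g(5) = mex{0} = 1
g(6) = mex{0,1} = 2
g(7) = mex{0,1} = 2
g(8) = mex{0,1} = 2
g(9) = mex{0,1,2} = 3
g(10) = mex{0,1,2} = 3
g(11) = mex{0,1,2} = 3
g(12) = mex{1,2,3} = 0
g(13) = mex{1,2,3} = 0
g(14) = mex{1,2,3} = 0
So g(14) = 0.

0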